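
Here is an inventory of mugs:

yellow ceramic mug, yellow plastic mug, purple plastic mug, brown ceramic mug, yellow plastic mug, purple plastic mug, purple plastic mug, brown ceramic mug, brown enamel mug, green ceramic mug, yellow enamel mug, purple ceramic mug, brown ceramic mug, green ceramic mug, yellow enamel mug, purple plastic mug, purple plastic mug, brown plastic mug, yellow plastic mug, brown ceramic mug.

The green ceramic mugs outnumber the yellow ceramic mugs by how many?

green ceramic mugs: 2.
yellow ceramic mugs: 1.
2 − 1 = 1.

1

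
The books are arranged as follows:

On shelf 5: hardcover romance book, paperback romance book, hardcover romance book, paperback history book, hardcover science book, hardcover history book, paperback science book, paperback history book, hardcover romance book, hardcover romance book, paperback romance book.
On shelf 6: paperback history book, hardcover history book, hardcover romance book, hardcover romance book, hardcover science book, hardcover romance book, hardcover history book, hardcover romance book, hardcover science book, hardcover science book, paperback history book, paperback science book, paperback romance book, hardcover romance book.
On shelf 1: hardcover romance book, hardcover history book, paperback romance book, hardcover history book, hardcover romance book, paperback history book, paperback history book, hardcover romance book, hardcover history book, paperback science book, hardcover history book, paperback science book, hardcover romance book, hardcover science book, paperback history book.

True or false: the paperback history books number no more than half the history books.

True

paperback history books: 7.
history books: 14.
The claim requires 2 × 7 = 14 ≤ 14, which holds.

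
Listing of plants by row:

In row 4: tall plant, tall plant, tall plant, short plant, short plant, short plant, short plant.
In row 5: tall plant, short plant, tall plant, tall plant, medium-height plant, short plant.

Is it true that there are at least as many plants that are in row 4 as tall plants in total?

True

plants in row 4: 7.
tall plants: 6.
The claim requires 7 ≥ 6, which holds.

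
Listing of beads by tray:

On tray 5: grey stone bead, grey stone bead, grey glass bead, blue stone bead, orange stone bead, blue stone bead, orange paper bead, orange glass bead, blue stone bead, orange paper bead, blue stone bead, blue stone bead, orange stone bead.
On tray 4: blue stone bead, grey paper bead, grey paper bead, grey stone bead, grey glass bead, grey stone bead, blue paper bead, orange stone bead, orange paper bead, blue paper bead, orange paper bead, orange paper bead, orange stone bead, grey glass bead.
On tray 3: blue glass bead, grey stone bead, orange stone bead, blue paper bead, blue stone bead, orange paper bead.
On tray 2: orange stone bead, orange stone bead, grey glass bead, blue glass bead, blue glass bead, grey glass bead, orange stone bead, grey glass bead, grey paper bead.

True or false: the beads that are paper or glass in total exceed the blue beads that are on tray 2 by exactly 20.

beads that are paper or glass: 22.
blue beads on tray 2: 2.
The claim requires 22 − 2 (= 20) to equal 20, which holds.

True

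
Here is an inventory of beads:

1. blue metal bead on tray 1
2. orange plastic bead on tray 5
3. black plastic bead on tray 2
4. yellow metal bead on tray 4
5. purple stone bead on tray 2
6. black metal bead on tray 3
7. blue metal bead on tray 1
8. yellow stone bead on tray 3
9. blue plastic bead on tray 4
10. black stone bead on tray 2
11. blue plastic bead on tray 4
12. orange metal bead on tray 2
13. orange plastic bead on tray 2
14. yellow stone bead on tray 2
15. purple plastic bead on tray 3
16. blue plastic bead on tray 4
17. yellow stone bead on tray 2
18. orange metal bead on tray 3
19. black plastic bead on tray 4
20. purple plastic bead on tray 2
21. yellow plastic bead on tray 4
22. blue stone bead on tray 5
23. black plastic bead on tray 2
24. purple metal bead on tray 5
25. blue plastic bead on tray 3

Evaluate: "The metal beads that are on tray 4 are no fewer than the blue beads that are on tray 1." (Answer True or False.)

metal beads on tray 4: 1.
blue beads on tray 1: 2.
The claim requires 1 ≥ 2, which does not hold.

False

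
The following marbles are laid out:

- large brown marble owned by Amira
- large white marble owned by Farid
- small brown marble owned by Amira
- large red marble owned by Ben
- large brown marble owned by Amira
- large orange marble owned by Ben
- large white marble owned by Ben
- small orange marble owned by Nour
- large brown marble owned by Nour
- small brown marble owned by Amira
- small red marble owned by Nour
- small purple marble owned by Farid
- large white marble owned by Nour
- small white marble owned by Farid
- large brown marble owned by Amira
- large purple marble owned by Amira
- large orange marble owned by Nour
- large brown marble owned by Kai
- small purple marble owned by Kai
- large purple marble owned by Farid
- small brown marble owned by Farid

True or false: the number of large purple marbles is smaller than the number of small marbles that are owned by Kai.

False

large purple marbles: 2.
small marbles owned by Kai: 1.
The claim requires 2 < 1, which does not hold.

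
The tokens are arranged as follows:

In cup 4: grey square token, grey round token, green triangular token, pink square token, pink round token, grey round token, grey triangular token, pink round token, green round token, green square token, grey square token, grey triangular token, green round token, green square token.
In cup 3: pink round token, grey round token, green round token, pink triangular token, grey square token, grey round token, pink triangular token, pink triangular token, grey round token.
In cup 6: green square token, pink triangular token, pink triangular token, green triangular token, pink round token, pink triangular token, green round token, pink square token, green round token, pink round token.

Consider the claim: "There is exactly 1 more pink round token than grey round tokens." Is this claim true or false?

False

pink round tokens: 5.
grey round tokens: 5.
The claim requires 5 − 5 (= 0) to equal 1, which does not hold.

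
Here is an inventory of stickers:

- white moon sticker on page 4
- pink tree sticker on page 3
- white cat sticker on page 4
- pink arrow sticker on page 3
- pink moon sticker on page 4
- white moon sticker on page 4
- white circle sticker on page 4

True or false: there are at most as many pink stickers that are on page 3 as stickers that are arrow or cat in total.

True

pink stickers on page 3: 2.
stickers that are arrow or cat: 2.
The claim requires 2 ≤ 2, which holds.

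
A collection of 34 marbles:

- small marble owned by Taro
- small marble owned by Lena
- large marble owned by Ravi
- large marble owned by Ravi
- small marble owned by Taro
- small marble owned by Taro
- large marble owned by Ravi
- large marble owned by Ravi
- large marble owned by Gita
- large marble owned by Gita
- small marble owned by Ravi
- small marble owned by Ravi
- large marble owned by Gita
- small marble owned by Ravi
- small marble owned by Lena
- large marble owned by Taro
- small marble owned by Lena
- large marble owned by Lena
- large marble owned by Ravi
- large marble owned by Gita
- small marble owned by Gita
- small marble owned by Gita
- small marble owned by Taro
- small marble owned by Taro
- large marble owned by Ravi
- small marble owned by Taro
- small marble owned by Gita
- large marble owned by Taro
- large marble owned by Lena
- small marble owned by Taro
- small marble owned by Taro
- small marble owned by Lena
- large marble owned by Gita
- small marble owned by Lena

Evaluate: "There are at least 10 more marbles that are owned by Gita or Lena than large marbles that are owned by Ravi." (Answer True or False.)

|marbles owned by Gita or Lena| = 15.
|large marbles owned by Ravi| = 6.
The claim requires 15 − 6 = 9 ≥ 10, which does not hold.

False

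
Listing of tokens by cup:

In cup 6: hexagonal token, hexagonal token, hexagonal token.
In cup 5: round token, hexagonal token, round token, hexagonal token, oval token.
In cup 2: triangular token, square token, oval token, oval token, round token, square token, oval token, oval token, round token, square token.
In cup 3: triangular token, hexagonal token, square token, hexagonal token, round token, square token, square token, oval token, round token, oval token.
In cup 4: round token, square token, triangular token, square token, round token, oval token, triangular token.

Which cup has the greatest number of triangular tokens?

cup 4

Counts by cup (restricted to triangular tokens): cup 4→2, cup 3→1, cup 2→1, cup 5→0, cup 6→0.
The maximum is 2, held uniquely by cup 4.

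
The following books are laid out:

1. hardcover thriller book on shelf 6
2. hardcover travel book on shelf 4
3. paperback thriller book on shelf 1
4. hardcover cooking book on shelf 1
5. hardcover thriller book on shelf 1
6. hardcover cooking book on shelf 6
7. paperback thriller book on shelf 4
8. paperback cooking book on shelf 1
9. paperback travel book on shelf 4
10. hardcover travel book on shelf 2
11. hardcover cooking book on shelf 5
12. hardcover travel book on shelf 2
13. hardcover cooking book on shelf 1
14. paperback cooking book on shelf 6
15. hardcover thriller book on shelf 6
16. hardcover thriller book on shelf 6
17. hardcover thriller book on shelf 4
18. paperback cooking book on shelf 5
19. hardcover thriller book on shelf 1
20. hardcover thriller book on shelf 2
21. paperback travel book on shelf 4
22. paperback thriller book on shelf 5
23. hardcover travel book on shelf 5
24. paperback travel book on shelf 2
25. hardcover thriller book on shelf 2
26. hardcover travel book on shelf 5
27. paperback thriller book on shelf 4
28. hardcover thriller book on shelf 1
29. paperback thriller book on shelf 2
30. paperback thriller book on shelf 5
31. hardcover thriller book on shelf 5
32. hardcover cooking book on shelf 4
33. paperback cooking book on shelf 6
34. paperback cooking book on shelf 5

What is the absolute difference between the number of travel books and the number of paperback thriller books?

travel books: 8. paperback thriller books: 6.
|8 − 6| = 8 − 6 = 2.

2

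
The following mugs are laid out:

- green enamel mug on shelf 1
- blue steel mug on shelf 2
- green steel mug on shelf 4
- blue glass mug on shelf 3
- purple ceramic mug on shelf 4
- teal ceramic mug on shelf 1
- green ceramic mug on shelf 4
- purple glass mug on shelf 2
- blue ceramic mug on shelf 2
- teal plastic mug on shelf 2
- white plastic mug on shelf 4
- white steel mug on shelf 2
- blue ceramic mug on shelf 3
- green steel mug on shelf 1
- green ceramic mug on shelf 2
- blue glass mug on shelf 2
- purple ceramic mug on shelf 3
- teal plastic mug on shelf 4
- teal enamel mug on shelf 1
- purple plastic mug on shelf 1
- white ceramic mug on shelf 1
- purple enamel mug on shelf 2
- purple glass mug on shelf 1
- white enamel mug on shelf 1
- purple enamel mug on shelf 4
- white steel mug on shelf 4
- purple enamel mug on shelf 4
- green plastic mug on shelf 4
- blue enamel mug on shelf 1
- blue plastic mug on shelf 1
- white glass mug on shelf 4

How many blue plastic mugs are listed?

1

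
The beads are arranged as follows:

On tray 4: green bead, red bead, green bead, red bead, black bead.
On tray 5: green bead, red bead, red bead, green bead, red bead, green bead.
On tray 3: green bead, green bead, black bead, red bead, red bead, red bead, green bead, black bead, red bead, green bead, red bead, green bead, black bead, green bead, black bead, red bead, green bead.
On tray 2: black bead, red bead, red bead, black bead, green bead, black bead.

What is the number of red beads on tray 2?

2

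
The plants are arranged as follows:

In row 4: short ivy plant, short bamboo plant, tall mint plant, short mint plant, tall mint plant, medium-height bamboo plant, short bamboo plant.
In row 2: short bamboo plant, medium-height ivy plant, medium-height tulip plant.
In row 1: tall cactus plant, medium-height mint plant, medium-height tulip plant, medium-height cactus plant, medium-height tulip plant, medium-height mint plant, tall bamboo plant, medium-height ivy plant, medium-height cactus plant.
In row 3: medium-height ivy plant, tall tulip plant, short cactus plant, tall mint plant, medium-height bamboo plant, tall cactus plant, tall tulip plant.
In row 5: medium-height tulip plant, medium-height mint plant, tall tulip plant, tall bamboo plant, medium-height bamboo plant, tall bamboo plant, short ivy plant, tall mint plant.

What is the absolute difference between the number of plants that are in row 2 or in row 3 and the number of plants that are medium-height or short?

plants in row 2 or in row 3: 10. plants that are medium-height or short: 22.
|10 − 22| = 22 − 10 = 12.

12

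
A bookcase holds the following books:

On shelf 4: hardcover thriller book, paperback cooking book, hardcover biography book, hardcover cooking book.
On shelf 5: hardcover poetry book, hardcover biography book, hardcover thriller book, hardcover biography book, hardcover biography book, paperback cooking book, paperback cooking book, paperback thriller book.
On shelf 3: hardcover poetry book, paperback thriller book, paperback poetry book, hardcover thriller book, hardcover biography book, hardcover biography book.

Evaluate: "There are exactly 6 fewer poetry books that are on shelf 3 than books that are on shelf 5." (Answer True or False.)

True

There are 2 poetry books on shelf 3.
There are 8 books on shelf 5.
The claim requires 8 − 2 (= 6) to equal 6, which holds.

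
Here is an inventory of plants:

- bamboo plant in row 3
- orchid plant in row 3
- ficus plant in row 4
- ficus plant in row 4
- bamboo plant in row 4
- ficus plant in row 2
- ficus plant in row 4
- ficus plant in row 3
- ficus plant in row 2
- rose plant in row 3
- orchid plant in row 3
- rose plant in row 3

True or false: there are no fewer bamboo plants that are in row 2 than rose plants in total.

False

bamboo plants in row 2: 0.
rose plants: 2.
The claim requires 0 ≥ 2, which does not hold.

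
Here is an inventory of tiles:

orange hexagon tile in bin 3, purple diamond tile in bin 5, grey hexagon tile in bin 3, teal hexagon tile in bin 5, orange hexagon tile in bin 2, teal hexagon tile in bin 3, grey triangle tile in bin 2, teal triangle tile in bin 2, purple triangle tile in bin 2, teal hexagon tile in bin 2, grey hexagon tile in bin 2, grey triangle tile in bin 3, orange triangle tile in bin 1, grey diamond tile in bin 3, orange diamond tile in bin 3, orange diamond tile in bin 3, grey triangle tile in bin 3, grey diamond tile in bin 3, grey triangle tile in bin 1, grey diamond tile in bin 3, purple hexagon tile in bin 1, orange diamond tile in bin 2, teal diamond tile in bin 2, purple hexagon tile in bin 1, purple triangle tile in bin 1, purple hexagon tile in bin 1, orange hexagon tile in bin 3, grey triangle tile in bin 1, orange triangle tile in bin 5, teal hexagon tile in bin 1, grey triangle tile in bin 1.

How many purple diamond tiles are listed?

1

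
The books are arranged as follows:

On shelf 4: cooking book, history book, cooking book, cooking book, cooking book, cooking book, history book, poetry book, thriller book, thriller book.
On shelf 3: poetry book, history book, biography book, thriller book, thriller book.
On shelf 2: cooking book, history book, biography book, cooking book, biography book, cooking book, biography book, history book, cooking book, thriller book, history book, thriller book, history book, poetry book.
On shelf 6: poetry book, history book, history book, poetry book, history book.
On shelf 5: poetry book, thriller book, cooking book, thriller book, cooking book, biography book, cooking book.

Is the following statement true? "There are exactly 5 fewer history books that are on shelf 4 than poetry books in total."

False

|history books on shelf 4| = 2.
|poetry books| = 6.
The claim requires 6 − 2 (= 4) to equal 5, which does not hold.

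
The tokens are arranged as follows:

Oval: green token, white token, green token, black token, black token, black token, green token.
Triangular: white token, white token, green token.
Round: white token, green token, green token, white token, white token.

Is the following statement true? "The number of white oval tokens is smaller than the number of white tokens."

True

|white oval tokens| = 1.
|white tokens| = 6.
The claim requires 1 < 6, which holds.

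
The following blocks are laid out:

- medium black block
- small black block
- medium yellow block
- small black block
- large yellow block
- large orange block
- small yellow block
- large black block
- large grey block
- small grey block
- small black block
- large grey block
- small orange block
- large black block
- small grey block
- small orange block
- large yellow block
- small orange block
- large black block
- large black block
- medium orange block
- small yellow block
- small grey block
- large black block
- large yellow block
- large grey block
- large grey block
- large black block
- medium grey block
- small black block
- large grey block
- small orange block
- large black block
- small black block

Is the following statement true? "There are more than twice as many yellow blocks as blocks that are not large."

False

yellow blocks: 6.
blocks that are not large: 18.
The claim requires 6 > 2 × 18 = 36, which does not hold.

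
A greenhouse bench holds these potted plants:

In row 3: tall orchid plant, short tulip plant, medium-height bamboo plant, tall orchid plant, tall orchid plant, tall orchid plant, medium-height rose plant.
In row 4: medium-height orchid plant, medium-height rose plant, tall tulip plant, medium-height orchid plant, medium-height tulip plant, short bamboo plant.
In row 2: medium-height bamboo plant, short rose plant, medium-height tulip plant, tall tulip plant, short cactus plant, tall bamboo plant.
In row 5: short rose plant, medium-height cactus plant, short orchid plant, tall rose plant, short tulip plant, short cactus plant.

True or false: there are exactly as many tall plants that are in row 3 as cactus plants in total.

False

There are 4 tall plants in row 3.
There are 3 cactus plants.
The claim requires 4 = 3, which does not hold.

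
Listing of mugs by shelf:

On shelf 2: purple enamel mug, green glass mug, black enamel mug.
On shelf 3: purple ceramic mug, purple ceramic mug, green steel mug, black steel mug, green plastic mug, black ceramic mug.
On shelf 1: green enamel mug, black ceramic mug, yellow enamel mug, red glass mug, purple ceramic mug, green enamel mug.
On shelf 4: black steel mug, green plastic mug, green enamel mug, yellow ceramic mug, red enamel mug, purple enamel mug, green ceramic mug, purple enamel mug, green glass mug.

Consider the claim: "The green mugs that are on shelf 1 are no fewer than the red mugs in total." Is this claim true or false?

There are 2 green mugs on shelf 1.
There are 2 red mugs.
The claim requires 2 ≥ 2, which holds.

True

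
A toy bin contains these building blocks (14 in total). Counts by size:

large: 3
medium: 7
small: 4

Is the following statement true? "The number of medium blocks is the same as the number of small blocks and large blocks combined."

True

There are 7 medium blocks.
small blocks: 4; large blocks: 3; combined: 4 + 3 = 7.
The claim requires 7 = 7, which holds.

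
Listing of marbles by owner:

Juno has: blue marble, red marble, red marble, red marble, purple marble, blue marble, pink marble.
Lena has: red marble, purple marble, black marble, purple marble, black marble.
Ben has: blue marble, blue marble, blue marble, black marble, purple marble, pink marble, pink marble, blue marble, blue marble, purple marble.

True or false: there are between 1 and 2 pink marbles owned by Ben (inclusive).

|pink marbles owned by Ben| = 2.
The claim requires 1 ≤ 2 ≤ 2, which holds.

True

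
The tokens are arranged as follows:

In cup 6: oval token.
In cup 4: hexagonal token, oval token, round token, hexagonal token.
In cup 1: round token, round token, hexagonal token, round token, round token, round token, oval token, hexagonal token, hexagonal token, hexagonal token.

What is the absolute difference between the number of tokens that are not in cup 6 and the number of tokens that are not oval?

tokens that are not in cup 6: 14. tokens that are not oval: 12.
|14 − 12| = 14 − 12 = 2.

2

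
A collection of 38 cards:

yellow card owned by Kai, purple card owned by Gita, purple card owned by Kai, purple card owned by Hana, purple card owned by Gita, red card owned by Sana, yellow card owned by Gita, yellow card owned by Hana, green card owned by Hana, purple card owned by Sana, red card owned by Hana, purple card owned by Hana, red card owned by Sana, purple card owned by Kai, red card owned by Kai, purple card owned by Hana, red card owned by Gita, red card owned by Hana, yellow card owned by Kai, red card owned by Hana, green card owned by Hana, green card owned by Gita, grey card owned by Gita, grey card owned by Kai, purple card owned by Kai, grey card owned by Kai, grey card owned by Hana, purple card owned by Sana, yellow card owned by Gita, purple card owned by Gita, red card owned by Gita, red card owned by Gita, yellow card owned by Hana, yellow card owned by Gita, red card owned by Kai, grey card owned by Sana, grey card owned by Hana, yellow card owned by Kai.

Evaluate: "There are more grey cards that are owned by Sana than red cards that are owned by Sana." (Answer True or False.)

grey cards owned by Sana: 1.
red cards owned by Sana: 2.
The claim requires 1 > 2, which does not hold.

False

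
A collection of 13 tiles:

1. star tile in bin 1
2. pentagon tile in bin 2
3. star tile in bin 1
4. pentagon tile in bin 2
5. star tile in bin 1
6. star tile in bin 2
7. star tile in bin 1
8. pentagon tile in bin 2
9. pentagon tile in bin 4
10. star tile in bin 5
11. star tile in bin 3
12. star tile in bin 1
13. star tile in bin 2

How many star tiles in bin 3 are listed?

1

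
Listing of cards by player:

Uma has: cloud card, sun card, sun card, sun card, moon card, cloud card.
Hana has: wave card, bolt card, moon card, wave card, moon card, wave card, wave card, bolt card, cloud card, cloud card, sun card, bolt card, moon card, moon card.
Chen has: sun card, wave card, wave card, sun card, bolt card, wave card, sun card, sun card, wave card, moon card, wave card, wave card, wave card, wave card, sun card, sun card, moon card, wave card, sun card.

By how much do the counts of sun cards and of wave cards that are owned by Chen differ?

2

sun cards: 11. wave cards owned by Chen: 9.
|11 − 9| = 11 − 9 = 2.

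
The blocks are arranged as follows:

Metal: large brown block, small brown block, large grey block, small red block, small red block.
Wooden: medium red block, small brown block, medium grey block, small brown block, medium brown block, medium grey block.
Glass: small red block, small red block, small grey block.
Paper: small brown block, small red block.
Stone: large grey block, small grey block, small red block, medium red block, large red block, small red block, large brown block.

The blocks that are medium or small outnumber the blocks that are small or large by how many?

0

blocks that are medium or small: 18.
blocks that are small or large: 18.
18 − 18 = 0.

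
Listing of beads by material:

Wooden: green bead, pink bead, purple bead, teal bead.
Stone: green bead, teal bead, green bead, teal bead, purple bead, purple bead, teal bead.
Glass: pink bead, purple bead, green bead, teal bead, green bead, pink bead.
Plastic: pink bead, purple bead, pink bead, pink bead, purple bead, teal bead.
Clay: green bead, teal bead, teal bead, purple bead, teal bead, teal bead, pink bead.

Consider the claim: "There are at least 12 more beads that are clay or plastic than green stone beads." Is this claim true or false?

There are 13 beads that are clay or plastic.
There are 2 green stone beads.
The claim requires 13 − 2 = 11 ≥ 12, which does not hold.

False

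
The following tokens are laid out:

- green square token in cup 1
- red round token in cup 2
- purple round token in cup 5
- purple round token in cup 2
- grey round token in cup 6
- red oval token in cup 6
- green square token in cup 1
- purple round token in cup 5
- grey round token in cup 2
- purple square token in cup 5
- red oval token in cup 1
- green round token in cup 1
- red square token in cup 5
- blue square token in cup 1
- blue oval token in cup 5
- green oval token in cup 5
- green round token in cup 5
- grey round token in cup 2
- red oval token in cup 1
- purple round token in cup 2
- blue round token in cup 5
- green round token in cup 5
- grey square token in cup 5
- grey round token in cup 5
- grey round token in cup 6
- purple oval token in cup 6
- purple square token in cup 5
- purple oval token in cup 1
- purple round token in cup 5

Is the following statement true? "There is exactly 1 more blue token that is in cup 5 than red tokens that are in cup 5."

blue tokens in cup 5: 2.
red tokens in cup 5: 1.
The claim requires 2 − 1 (= 1) to equal 1, which holds.

True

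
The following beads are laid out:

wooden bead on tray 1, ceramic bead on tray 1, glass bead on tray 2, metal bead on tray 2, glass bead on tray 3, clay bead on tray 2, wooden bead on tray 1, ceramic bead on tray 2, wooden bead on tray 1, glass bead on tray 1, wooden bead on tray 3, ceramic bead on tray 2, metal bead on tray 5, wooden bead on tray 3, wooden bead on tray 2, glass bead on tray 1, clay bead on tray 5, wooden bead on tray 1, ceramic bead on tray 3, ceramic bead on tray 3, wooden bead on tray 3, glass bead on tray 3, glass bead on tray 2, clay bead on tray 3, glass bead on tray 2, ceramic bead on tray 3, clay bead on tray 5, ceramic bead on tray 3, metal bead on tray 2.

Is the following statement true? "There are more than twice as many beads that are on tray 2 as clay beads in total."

There are 9 beads on tray 2.
There are 4 clay beads.
The claim requires 9 > 2 × 4 = 8, which holds.

True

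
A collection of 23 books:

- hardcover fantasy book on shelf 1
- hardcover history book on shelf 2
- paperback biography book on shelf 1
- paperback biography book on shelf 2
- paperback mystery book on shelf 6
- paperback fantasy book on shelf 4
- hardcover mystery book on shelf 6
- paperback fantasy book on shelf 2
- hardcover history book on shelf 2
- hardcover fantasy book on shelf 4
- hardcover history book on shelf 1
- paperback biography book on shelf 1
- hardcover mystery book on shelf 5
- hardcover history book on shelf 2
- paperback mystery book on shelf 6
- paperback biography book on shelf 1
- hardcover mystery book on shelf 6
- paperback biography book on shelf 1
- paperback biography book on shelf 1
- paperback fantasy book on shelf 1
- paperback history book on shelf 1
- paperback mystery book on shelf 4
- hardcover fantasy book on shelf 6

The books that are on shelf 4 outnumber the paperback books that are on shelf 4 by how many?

books on shelf 4: 3.
paperback books on shelf 4: 2.
3 − 2 = 1.

1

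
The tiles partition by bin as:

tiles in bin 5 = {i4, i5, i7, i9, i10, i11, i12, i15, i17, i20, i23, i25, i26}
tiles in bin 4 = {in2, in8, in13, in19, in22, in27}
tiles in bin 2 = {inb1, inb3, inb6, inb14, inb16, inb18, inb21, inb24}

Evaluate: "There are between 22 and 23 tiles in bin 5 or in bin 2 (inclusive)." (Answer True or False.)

tiles in bin 5 or in bin 2: 21.
The claim requires 22 ≤ 21 ≤ 23, which does not hold.

False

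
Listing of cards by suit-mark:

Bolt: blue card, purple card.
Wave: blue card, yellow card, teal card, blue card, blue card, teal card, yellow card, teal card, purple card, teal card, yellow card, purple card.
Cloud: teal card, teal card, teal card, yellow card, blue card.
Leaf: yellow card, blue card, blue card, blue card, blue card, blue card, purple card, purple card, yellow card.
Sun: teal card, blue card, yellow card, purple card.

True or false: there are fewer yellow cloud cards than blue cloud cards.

yellow cloud cards: 1.
blue cloud cards: 1.
The claim requires 1 < 1, which does not hold.

False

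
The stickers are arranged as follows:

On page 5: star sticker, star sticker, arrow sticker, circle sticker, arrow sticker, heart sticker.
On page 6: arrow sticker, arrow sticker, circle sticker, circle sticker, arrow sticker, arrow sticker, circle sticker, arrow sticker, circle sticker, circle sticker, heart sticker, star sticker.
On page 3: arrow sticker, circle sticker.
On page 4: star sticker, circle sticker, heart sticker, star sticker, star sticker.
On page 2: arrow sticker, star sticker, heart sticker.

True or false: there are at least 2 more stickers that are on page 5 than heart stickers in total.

stickers on page 5: 6.
heart stickers: 4.
The claim requires 6 − 4 = 2 ≥ 2, which holds.

True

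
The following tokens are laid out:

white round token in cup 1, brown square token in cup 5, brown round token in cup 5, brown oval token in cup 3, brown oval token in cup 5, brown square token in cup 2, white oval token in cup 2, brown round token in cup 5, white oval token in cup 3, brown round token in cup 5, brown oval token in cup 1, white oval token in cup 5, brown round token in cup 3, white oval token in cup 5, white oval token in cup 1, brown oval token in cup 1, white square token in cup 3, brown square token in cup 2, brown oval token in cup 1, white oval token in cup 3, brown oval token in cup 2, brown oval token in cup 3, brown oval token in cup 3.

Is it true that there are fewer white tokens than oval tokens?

True

white tokens: 8.
oval tokens: 14.
The claim requires 8 < 14, which holds.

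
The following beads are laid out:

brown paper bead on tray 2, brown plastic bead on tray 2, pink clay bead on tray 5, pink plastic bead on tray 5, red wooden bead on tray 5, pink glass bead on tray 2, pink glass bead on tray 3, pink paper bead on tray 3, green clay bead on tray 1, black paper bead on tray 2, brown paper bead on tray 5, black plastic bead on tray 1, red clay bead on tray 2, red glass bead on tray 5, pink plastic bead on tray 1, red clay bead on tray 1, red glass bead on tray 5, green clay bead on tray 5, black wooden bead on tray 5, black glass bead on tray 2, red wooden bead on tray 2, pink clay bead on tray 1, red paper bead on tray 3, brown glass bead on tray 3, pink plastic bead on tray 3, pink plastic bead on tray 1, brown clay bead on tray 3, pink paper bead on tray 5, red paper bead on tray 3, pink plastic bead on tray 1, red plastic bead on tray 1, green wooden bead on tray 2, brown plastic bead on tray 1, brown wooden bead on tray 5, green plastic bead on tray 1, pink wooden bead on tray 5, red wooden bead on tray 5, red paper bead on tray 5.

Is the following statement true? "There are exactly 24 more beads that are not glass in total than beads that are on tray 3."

False

There are 32 beads that are not glass.
There are 7 beads on tray 3.
The claim requires 32 − 7 (= 25) to equal 24, which does not hold.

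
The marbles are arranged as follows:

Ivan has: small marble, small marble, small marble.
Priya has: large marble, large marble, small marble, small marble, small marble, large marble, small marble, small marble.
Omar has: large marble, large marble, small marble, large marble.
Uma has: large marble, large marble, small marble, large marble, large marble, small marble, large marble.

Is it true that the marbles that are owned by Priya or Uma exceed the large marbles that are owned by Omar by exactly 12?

True

marbles owned by Priya or Uma: 15.
large marbles owned by Omar: 3.
The claim requires 15 − 3 (= 12) to equal 12, which holds.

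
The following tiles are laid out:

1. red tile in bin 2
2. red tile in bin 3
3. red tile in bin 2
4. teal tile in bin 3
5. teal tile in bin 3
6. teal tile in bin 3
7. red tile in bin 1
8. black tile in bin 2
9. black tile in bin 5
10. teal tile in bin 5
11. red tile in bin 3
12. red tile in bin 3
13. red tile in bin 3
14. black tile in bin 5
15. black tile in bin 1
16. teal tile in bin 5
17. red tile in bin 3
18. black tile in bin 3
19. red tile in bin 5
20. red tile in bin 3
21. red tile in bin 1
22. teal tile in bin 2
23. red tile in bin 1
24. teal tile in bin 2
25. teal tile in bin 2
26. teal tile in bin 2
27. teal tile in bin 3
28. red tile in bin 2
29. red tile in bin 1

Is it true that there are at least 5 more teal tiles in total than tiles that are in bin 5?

True

teal tiles: 10.
tiles in bin 5: 5.
The claim requires 10 − 5 = 5 ≥ 5, which holds.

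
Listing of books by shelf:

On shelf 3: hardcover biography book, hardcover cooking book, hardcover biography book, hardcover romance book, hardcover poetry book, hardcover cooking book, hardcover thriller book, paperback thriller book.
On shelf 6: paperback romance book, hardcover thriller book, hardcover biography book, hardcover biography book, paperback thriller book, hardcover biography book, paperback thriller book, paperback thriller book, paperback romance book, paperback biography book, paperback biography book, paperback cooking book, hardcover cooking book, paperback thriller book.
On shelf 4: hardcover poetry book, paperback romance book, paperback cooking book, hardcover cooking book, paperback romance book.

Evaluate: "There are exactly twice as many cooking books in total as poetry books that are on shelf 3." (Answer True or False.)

False

|cooking books| = 6.
|poetry books on shelf 3| = 1.
The claim requires 6 = 2 × 1 = 2, which does not hold.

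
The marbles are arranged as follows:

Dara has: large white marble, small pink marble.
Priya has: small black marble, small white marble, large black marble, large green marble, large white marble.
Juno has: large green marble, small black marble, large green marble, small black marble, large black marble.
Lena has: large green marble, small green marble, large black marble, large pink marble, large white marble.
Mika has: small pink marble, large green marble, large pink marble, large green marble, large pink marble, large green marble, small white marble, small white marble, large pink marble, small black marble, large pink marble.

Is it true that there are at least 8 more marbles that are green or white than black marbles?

|marbles that are green or white| = 14.
|black marbles| = 7.
The claim requires 14 − 7 = 7 ≥ 8, which does not hold.

False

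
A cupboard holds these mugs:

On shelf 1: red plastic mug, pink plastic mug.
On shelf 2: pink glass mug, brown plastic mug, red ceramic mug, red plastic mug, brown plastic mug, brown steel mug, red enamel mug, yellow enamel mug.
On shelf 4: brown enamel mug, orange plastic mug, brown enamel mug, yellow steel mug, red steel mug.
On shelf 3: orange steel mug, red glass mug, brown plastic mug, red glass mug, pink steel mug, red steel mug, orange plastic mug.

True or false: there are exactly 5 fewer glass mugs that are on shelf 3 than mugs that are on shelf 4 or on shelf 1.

True

There are 2 glass mugs on shelf 3.
There are 7 mugs on shelf 4 or on shelf 1.
The claim requires 7 − 2 (= 5) to equal 5, which holds.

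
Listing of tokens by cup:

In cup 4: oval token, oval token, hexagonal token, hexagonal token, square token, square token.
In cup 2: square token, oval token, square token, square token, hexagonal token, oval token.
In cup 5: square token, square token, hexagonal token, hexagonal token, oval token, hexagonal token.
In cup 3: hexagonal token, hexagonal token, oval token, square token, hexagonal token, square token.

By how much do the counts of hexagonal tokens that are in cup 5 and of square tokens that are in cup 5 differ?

1

hexagonal tokens in cup 5: 3. square tokens in cup 5: 2.
|3 − 2| = 3 − 2 = 1.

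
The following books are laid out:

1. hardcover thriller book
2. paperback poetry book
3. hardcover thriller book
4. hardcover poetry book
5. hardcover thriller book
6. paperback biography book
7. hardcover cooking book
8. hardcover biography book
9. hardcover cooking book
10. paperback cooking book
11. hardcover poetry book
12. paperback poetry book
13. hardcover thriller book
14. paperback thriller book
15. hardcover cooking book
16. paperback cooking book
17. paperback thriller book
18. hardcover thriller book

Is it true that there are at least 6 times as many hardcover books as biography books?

|hardcover books| = 11.
|biography books| = 2.
The claim requires 11 ≥ 6 × 2 = 12, which does not hold.

False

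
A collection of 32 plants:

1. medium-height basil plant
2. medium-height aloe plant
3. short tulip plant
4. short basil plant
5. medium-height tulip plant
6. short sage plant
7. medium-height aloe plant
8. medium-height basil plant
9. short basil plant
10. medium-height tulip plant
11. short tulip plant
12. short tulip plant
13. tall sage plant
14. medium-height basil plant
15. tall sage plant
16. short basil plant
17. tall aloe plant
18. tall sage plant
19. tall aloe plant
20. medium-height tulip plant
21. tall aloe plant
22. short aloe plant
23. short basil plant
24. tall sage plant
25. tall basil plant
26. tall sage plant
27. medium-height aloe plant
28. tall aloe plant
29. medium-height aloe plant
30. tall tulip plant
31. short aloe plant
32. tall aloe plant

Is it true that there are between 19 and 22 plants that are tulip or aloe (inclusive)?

There are 18 plants that are tulip or aloe.
The claim requires 19 ≤ 18 ≤ 22, which does not hold.

False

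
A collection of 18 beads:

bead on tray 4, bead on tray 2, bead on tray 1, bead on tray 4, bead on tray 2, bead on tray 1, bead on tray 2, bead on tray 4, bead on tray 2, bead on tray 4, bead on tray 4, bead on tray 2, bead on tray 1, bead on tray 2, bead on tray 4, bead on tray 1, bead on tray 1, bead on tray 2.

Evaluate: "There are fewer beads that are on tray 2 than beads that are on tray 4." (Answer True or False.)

beads on tray 2: 7.
beads on tray 4: 6.
The claim requires 7 < 6, which does not hold.

False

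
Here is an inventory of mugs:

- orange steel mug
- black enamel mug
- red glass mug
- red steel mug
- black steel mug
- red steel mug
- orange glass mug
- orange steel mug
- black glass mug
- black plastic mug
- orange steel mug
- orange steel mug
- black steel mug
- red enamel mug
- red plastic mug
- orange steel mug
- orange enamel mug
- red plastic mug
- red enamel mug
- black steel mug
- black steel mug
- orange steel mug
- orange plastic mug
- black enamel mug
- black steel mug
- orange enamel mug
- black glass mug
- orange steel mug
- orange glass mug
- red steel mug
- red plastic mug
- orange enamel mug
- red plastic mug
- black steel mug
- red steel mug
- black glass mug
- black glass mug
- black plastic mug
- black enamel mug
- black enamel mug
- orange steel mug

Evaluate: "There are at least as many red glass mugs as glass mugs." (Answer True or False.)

False

red glass mugs: 1.
glass mugs: 7.
The claim requires 1 ≥ 7, which does not hold.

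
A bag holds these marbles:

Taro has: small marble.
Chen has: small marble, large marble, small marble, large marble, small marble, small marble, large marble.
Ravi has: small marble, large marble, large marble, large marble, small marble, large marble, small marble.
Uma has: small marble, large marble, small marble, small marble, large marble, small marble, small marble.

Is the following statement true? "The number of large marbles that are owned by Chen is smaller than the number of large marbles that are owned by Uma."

False

large marbles owned by Chen: 3.
large marbles owned by Uma: 2.
The claim requires 3 < 2, which does not hold.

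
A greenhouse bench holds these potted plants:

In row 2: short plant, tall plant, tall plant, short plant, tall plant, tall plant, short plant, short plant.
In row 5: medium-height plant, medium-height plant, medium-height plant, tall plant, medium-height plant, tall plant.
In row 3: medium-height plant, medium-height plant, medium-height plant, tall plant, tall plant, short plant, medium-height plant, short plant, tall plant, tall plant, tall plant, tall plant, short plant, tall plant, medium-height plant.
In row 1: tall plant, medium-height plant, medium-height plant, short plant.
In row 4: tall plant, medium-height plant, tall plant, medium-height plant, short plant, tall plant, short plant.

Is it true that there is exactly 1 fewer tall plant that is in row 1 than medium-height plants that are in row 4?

True

|tall plants in row 1| = 1.
|medium-height plants in row 4| = 2.
The claim requires 2 − 1 (= 1) to equal 1, which holds.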